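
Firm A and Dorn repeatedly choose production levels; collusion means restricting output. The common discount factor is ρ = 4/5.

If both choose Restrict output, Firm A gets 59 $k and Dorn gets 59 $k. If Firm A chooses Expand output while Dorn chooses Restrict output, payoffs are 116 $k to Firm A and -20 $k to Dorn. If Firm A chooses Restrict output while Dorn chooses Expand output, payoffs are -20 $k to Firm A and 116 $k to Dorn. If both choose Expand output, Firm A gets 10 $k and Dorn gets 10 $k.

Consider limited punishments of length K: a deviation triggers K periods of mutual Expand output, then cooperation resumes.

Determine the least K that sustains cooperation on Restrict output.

Need Σ_{k=1}^{K} ρ^k ≥ (116−59)/(59−10) = 1.1633 at ρ = 4/5.
At K = 1 the sum is 0.8000 < 1.1633; at K = 2 it is 1.4400 ≥ 1.1633.
So the minimum punishment length is K = 2.

2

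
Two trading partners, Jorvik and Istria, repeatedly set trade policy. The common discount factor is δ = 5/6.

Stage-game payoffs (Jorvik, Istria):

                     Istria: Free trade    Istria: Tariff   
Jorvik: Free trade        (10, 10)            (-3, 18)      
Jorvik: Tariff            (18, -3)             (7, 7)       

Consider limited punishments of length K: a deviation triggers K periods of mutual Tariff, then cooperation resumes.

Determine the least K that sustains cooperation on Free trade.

IC: δ(1−δ^K)/(1−δ) ≥ (18−10)/(10−7) = 8/3.
With δ = 5/6: need 1 − δ^K ≥ 8/3·(1−5/6)/(5/6), i.e. δ^K ≤ 0.4667.
Since (5/6)^4 = 0.4823 and (5/6)^5 = 0.4019, the smallest such K is 5.

5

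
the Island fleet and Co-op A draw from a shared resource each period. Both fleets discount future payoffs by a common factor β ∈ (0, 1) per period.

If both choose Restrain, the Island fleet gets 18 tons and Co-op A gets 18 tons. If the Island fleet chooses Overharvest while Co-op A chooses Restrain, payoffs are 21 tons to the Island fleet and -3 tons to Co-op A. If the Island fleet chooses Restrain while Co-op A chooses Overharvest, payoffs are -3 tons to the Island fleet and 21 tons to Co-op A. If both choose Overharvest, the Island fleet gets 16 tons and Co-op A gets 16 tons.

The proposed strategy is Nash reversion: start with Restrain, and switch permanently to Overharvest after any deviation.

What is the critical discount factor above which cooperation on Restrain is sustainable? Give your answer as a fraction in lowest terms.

Cooperation forever yields 18 each period: 18/(1−β).
Deviating yields 21 once, then 16 forever: 21 + 16β/(1−β).
No profitable deviation requires 18/(1−β) ≥ 21 + 16β/(1−β).
Multiplying by (1−β): 18 ≥ 21(1−β) + 16β = 21 − 5β.
So 5β ≥ 3, i.e. β ≥ 3/5.

3/5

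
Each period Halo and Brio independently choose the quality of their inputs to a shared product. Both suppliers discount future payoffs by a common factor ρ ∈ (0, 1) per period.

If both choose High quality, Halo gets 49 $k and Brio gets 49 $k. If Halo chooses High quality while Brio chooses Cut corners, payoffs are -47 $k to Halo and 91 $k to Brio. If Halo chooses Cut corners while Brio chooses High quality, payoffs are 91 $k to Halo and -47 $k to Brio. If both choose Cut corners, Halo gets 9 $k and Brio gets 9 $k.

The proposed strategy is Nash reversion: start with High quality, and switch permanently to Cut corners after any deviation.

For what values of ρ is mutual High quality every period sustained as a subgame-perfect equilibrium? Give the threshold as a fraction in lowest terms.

21/41

49/(1−ρ) ≥ 91 + 9ρ/(1−ρ)
49 ≥ 91 − 82ρ
ρ ≥ 42/82 = 21/41.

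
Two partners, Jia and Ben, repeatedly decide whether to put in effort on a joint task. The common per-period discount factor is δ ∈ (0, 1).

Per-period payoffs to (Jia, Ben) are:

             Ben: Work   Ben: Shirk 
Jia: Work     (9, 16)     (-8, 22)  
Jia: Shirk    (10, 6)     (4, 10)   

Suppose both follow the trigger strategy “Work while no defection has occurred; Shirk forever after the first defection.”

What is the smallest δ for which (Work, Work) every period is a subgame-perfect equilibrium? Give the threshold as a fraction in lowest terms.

Jia's threshold: (10−9)/(10−4) = 1/6.
Ben's threshold: (22−16)/(22−10) = 1/2.
1/6 < 1/2, so Ben binds and δ* = 1/2.

1/2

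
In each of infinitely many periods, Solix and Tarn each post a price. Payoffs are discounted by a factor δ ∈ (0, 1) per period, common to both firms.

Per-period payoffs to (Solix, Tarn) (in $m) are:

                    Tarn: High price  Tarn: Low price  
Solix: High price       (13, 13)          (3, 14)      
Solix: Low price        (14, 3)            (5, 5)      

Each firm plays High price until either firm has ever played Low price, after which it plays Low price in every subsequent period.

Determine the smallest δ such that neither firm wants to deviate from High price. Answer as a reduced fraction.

1/9

One-period gain from deviating is 14 − 13 = 1. The loss is 13 − 5 = 8 in every subsequent period, with present value 8·δ/(1−δ).
Deviation is unprofitable when 8·δ/(1−δ) ≥ 1, i.e. δ/(1−δ) ≥ 1/8.
Equivalently δ ≥ 1/(1+8) = 1/9.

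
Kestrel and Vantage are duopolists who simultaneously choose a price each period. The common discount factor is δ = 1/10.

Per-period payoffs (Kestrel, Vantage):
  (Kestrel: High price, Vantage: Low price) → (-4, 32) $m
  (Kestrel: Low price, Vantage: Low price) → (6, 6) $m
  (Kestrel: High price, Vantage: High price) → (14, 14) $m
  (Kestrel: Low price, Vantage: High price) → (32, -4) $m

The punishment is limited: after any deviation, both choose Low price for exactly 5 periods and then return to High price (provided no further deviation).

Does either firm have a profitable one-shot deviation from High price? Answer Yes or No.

Yes

A one-shot deviation gives 32 now, then 6 for 5 periods, then back to 14.
Gain from deviating: (32−14) today; loss: (14−6) in each of the next 5 periods.
No-deviation condition: (14−6)(δ+…+δ^5) ≥ 32−14, i.e. δ+…+δ^5 ≥ 9/4.
At δ = 1/10: δ+…+δ^5 = 0.1111 < 2.2500.
So cooperation is not sustainable.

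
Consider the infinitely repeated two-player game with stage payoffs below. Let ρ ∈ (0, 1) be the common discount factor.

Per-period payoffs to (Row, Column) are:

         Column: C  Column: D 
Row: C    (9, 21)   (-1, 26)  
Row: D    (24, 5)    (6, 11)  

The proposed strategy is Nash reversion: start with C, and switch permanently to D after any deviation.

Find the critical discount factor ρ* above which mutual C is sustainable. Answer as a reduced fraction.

5/6

Row's threshold: (24−9)/(24−6) = 5/6.
Column's threshold: (26−21)/(26−11) = 1/3.
5/6 > 1/3, so Row binds and ρ* = 5/6.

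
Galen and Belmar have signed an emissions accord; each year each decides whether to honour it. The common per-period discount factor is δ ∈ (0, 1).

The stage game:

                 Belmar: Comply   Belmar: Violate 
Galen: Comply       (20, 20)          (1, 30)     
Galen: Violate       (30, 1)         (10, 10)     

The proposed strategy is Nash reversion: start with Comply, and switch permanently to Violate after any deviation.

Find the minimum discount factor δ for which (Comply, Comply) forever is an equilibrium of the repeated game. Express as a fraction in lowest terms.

One-period gain from deviating is 30 − 20 = 10. The loss is 20 − 10 = 10 in every subsequent period, with present value 10·δ/(1−δ).
Deviation is unprofitable when 10·δ/(1−δ) ≥ 10, i.e. δ/(1−δ) ≥ 1.
Equivalently δ ≥ 10/(10+10) = 1/2.

1/2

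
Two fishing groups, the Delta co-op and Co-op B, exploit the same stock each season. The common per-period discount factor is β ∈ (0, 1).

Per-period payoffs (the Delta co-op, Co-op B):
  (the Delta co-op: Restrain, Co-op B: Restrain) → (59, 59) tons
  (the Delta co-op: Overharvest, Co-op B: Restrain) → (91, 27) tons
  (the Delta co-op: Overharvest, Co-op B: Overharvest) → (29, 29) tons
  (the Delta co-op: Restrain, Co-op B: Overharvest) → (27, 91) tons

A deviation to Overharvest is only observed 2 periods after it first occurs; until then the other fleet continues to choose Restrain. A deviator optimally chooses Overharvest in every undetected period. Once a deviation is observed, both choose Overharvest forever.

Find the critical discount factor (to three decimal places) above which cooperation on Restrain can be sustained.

Deviating for the 2 undetected periods gains 91−59 = 32 per period over cooperation, then loses 59−29 = 30 per period forever once punishment starts.
Gain: 32(1 + β + … + β^1); loss: 30·β^2/(1−β).
No profitable deviation ⇔ 32(1−β^2) ≤ 30·β^2, i.e. β^2 ≥ 32/(32+30) = 16/31.
Hence β ≥ (16/31)^(1/2) ≈ 0.718.

0.718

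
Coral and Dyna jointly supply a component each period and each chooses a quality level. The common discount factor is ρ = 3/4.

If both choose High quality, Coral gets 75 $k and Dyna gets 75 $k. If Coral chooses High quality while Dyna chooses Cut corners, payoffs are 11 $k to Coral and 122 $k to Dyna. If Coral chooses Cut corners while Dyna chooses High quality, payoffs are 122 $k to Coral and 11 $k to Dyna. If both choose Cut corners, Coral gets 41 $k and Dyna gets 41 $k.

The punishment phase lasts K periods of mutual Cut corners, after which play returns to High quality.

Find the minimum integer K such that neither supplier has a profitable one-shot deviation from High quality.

IC: ρ(1−ρ^K)/(1−ρ) ≥ (122−75)/(75−41) = 47/34.
With ρ = 3/4: need 1 − ρ^K ≥ 47/34·(1−3/4)/(3/4), i.e. ρ^K ≤ 0.5392.
Since (3/4)^2 = 0.5625 and (3/4)^3 = 0.4219, the smallest such K is 3.

3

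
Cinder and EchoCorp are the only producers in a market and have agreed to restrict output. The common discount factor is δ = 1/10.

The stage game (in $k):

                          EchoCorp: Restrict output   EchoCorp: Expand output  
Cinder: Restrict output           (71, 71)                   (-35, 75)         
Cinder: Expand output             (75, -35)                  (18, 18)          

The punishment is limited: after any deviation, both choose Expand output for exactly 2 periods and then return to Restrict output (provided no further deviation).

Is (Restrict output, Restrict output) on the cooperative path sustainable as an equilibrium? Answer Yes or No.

Yes

IC: δ+…+δ^2 ≥ (75−71)/(71−18) = 4/53.
At δ = 1/10: partial sum = 0.1100 ≥ 0.0755. Cooperation sustainable.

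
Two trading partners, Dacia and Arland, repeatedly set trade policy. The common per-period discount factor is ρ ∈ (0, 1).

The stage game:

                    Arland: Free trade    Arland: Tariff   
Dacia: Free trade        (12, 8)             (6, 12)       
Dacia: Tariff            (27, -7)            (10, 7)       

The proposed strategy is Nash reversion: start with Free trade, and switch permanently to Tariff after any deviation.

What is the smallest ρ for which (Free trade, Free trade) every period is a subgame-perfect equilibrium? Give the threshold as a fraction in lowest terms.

For Dacia: deviation gain 27−12 = 15, per-period punishment loss 12−10 = 2. IC gives ρ ≥ 15/17.
For Arland: gain 4, loss 1 per period, so ρ ≥ 4/5.
The tighter constraint is Dacia's, so cooperation needs ρ ≥ 15/17.

15/17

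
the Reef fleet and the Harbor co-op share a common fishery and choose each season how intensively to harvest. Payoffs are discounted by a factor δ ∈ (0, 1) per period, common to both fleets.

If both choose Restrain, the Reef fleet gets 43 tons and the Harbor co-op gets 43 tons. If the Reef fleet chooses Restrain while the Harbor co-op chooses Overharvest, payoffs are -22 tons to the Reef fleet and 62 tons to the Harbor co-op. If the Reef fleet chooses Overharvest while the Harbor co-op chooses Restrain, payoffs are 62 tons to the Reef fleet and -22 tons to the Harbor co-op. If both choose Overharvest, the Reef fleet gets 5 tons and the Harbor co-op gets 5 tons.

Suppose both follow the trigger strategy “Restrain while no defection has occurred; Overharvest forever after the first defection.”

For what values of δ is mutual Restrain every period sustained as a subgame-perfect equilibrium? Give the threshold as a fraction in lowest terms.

One-period gain from deviating is 62 − 43 = 19. The loss is 43 − 5 = 38 in every subsequent period, with present value 38·δ/(1−δ).
Deviation is unprofitable when 38·δ/(1−δ) ≥ 19, i.e. δ/(1−δ) ≥ 1/2.
Equivalently δ ≥ 19/(19+38) = 1/3.

1/3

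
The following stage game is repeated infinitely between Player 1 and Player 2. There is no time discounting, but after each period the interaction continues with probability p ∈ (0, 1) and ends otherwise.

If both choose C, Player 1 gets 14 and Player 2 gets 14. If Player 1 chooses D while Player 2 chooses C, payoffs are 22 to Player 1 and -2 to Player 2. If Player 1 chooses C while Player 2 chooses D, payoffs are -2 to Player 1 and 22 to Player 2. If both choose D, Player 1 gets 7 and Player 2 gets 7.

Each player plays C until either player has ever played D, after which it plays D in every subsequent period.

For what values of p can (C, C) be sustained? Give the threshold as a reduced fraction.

8/15

With no time discounting, the continuation probability p plays the role of the discount factor.
Grim-trigger IC: 14/(1−p) ≥ 22 + 7p/(1−p) ⇒ p ≥ (22−14)/(22−7) = 8/15.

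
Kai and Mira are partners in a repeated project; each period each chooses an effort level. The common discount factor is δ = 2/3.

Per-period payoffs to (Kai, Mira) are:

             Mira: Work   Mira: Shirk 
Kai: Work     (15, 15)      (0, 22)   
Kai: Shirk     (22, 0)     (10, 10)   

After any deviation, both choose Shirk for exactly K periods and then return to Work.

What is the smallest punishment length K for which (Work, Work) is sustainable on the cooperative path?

Need Σ_{k=1}^{K} δ^k ≥ (22−15)/(15−10) = 1.4000 at δ = 2/3.
At K = 2 the sum is 1.1111 < 1.4000; at K = 3 it is 1.4074 ≥ 1.4000.
So the minimum punishment length is K = 3.

3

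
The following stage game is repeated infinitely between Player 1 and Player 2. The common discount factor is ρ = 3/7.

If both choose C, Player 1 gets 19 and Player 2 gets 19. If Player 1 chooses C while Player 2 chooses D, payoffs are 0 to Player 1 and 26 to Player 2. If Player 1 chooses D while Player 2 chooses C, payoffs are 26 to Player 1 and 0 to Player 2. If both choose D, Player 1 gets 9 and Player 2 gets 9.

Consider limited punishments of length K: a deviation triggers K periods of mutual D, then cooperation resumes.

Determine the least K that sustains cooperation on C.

4

No profitable deviation requires (19−9)(ρ+…+ρ^K) ≥ 26−19, i.e. ρ+…+ρ^K ≥ 7/10 ≈ 0.7000.
With ρ = 3/7, the partial sums are K=1: 0.4286, K=2: 0.6122, K=3: 0.6910, K=4: 0.7247.
K = 4 is the first length at which the sum reaches 0.7000.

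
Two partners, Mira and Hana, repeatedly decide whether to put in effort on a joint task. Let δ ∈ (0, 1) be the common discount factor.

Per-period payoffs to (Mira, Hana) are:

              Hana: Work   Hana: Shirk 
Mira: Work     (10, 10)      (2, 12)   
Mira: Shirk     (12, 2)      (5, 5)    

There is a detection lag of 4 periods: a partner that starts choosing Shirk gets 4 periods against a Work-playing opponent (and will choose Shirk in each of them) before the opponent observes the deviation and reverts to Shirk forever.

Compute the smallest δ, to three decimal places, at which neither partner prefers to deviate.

A deviator earns 12 for 4 periods, then 5 forever; cooperating earns 10 forever. Multiplying the IC by (1−δ):
10 ≥ 12(1−δ^4) + 5δ^4, so 7·δ^4 ≥ 2 and δ^4 ≥ 2/7.
δ ≥ (2/7)^(1/4) ≈ 0.731.

0.731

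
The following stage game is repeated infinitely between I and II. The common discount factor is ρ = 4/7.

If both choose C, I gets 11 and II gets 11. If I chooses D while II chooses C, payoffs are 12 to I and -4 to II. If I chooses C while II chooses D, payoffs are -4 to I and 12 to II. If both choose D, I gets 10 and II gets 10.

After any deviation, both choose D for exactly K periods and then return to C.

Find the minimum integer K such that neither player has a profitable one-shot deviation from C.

No profitable deviation requires (11−10)(ρ+…+ρ^K) ≥ 12−11, i.e. ρ+…+ρ^K ≥ 1 ≈ 1.0000.
With ρ = 4/7, the partial sums are K=1: 0.5714, K=2: 0.8980, K=3: 1.0845.
K = 3 is the first length at which the sum reaches 1.0000.

3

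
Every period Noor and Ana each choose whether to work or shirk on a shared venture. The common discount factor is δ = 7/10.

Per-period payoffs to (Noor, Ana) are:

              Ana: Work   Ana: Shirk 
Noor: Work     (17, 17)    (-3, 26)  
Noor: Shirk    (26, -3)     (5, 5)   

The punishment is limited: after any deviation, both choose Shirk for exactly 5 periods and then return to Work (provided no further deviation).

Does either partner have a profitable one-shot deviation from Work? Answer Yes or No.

No

A one-shot deviation gives 26 now, then 5 for 5 periods, then back to 17.
Gain from deviating: (26−17) today; loss: (17−5) in each of the next 5 periods.
No-deviation condition: (17−5)(δ+…+δ^5) ≥ 26−17, i.e. δ+…+δ^5 ≥ 3/4.
At δ = 7/10: δ+…+δ^5 = 1.9412 ≥ 0.7500.
So cooperation is sustainable.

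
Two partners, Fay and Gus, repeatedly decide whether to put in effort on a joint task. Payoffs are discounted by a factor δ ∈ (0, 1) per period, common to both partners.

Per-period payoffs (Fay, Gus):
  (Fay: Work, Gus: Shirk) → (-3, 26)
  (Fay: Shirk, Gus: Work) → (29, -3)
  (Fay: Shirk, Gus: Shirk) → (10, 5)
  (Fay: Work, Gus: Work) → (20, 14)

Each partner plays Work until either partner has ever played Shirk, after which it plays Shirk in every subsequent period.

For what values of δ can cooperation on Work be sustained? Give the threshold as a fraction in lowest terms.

For Fay: deviation gain 29−20 = 9, per-period punishment loss 20−10 = 10. IC gives δ ≥ 9/19.
For Gus: gain 12, loss 9 per period, so δ ≥ 12/21 = 4/7.
The tighter constraint is Gus's, so cooperation needs δ ≥ 4/7.

4/7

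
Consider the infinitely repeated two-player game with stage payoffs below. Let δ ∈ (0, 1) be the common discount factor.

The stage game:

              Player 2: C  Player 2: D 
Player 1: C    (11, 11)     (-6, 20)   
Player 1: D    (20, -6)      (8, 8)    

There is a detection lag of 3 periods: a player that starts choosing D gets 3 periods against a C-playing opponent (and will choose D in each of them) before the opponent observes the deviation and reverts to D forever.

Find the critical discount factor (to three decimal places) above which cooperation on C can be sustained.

0.909

A deviator earns 20 for 3 periods, then 8 forever; cooperating earns 11 forever. Multiplying the IC by (1−δ):
11 ≥ 20(1−δ^3) + 8δ^3, so 12·δ^3 ≥ 9 and δ^3 ≥ 3/4.
δ ≥ (3/4)^(1/3) ≈ 0.909.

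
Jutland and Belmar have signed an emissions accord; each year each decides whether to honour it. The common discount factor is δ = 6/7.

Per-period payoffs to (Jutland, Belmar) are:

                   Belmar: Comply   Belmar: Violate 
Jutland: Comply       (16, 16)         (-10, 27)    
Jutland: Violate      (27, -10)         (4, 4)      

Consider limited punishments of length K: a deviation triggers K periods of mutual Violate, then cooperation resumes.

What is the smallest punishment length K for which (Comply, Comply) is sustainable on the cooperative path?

2

Need Σ_{k=1}^{K} δ^k ≥ (27−16)/(16−4) = 0.9167 at δ = 6/7.
At K = 1 the sum is 0.8571 < 0.9167; at K = 2 it is 1.5918 ≥ 0.9167.
So the minimum punishment length is K = 2.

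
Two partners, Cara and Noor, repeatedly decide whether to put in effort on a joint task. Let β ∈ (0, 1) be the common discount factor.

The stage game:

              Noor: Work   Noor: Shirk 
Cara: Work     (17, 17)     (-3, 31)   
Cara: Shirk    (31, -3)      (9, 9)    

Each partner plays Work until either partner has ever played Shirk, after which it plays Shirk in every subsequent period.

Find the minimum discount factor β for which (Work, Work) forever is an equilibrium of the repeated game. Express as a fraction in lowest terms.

7/11

Under grim trigger the critical discount factor is (T−C)/(T−P) with T = 31, C = 17, P = 9.
β* = (31−17)/(31−9) = 14/22 = 7/11.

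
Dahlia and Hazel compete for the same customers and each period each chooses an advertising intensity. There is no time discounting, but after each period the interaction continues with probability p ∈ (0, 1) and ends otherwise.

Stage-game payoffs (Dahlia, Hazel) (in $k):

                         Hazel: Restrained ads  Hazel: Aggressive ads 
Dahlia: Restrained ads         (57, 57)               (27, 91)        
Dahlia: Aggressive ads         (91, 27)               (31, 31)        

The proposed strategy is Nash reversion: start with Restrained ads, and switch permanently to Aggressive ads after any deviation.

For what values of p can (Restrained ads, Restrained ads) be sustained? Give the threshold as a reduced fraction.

With no time discounting, the continuation probability p plays the role of the discount factor.
Grim-trigger IC: 57/(1−p) ≥ 91 + 31p/(1−p) ⇒ p ≥ (91−57)/(91−31) = 17/30.

17/30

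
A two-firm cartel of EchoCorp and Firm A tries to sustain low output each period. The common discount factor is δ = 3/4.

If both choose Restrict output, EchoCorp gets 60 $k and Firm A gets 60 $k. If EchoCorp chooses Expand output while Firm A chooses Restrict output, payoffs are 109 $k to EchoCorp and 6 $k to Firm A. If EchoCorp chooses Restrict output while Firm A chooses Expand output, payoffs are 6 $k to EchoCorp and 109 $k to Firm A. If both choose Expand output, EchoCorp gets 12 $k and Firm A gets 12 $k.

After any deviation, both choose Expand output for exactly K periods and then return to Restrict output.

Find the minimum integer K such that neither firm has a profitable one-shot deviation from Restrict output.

No profitable deviation requires (60−12)(δ+…+δ^K) ≥ 109−60, i.e. δ+…+δ^K ≥ 49/48 ≈ 1.0208.
With δ = 3/4, the partial sums are K=1: 0.7500, K=2: 1.3125.
K = 2 is the first length at which the sum reaches 1.0208.

2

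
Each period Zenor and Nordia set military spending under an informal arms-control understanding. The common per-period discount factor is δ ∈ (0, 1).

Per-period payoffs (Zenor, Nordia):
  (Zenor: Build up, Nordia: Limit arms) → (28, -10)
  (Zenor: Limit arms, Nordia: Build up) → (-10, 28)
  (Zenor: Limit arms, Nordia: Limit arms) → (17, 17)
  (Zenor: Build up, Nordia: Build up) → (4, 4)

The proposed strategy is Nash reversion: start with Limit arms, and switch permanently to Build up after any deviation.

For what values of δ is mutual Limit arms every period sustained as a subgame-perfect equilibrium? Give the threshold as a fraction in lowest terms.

11/24

Cooperation forever yields 17 each period: 17/(1−δ).
Deviating yields 28 once, then 4 forever: 28 + 4δ/(1−δ).
No profitable deviation requires 17/(1−δ) ≥ 28 + 4δ/(1−δ).
Multiplying by (1−δ): 17 ≥ 28(1−δ) + 4δ = 28 − 24δ.
So 24δ ≥ 11, i.e. δ ≥ 11/24.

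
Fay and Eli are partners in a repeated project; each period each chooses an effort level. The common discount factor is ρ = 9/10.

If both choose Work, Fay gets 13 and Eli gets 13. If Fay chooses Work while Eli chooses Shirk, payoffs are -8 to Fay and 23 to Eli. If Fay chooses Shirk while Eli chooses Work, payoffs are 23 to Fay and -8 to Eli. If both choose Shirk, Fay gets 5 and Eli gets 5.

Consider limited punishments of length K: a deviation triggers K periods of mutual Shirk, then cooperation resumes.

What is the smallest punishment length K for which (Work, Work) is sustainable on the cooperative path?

Need Σ_{k=1}^{K} ρ^k ≥ (23−13)/(13−5) = 1.2500 at ρ = 9/10.
At K = 1 the sum is 0.9000 < 1.2500; at K = 2 it is 1.7100 ≥ 1.2500.
So the minimum punishment length is K = 2.

2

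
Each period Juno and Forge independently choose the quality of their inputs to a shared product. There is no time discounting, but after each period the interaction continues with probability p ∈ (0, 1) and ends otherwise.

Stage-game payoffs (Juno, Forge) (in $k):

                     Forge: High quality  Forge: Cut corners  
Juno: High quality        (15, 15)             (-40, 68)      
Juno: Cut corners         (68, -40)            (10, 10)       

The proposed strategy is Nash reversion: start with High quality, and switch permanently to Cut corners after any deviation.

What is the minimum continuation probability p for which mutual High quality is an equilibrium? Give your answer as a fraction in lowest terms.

53/58

With no time discounting, the continuation probability p plays the role of the discount factor.
Grim-trigger IC: 15/(1−p) ≥ 68 + 10p/(1−p) ⇒ p ≥ (68−15)/(68−10) = 53/58.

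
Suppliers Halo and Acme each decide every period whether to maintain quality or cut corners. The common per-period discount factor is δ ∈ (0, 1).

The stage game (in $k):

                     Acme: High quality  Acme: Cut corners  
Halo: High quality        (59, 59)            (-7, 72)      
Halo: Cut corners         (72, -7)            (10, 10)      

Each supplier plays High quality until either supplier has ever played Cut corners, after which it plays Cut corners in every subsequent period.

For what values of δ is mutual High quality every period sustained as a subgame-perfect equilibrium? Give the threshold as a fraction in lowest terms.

Cooperation forever yields 59 each period: 59/(1−δ).
Deviating yields 72 once, then 10 forever: 72 + 10δ/(1−δ).
No profitable deviation requires 59/(1−δ) ≥ 72 + 10δ/(1−δ).
Multiplying by (1−δ): 59 ≥ 72(1−δ) + 10δ = 72 − 62δ.
So 62δ ≥ 13, i.e. δ ≥ 13/62.

13/62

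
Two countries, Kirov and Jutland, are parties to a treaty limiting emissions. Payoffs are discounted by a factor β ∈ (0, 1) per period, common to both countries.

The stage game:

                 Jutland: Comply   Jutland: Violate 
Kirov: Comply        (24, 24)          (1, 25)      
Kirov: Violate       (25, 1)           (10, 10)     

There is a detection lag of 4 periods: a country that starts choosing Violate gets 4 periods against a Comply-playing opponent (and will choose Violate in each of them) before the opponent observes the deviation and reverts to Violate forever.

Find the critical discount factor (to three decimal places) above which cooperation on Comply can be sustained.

0.508

Deviating for the 4 undetected periods gains 25−24 = 1 per period over cooperation, then loses 24−10 = 14 per period forever once punishment starts.
Gain: 1(1 + β + … + β^3); loss: 14·β^4/(1−β).
No profitable deviation ⇔ 1(1−β^4) ≤ 14·β^4, i.e. β^4 ≥ 1/(1+14) = 1/15.
Hence β ≥ (1/15)^(1/4) ≈ 0.508.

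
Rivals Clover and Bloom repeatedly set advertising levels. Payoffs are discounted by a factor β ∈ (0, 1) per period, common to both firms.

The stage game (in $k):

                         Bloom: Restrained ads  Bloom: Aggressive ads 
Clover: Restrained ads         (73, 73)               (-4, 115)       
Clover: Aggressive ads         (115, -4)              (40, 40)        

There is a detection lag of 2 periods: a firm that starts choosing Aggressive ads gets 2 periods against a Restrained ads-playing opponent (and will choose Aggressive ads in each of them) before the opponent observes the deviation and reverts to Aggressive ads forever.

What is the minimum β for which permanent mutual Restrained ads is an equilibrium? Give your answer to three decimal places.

A deviator earns 115 for 2 periods, then 40 forever; cooperating earns 73 forever. Multiplying the IC by (1−β):
73 ≥ 115(1−β^2) + 40β^2, so 75·β^2 ≥ 42 and β^2 ≥ 14/25.
β ≥ (14/25)^(1/2) ≈ 0.748.

0.748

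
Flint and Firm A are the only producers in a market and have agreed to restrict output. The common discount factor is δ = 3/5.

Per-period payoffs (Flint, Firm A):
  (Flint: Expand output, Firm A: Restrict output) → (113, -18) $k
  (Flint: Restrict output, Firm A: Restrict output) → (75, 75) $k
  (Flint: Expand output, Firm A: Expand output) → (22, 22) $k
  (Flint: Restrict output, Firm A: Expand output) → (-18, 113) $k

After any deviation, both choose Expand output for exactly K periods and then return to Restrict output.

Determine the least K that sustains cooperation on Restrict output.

Need Σ_{k=1}^{K} δ^k ≥ (113−75)/(75−22) = 0.7170 at δ = 3/5.
At K = 1 the sum is 0.6000 < 0.7170; at K = 2 it is 0.9600 ≥ 0.7170.
So the minimum punishment length is K = 2.

2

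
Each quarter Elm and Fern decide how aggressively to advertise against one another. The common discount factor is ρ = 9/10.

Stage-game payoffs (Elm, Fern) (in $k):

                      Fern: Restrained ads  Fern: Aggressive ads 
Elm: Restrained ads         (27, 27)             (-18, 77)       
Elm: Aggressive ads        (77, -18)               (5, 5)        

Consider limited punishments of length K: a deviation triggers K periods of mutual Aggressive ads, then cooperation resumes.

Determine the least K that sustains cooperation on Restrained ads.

No profitable deviation requires (27−5)(ρ+…+ρ^K) ≥ 77−27, i.e. ρ+…+ρ^K ≥ 25/11 ≈ 2.2727.
With ρ = 9/10, the partial sums are K=1: 0.9000, K=2: 1.7100, K=3: 2.4390.
K = 3 is the first length at which the sum reaches 2.2727.

3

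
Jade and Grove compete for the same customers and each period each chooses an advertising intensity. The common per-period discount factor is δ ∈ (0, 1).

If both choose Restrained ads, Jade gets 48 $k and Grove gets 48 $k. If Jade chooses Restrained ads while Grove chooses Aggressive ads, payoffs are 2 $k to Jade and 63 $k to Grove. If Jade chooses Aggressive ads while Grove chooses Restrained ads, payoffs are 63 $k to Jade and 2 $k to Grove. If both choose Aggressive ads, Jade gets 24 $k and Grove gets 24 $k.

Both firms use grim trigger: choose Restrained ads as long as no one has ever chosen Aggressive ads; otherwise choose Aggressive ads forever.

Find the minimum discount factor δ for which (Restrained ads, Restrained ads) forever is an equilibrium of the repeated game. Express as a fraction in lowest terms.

5/13

One-period gain from deviating is 63 − 48 = 15. The loss is 48 − 24 = 24 in every subsequent period, with present value 24·δ/(1−δ).
Deviation is unprofitable when 24·δ/(1−δ) ≥ 15, i.e. δ/(1−δ) ≥ 5/8.
Equivalently δ ≥ 15/(15+24) = 5/13.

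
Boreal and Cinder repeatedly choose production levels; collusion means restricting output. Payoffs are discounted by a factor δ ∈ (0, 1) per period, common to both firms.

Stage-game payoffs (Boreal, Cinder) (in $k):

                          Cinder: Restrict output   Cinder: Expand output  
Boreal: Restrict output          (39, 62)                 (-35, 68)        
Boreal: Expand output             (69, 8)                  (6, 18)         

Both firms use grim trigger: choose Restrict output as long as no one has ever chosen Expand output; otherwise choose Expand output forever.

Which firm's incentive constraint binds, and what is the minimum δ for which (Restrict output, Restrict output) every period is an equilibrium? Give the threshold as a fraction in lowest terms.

Boreal: cooperation gives 39 each period; deviation gives 69 once then 6 forever.
  39/(1−δ) ≥ 69 + 6δ/(1−δ) ⇒ δ ≥ 30/63 = 10/21.
Cinder: cooperation gives 62 each period; deviation gives 68 once then 18 forever.
  δ ≥ 6/50 = 3/25.
Both must hold, so the binding constraint is Boreal's: δ ≥ 10/21.

Boreal; δ ≥ 10/21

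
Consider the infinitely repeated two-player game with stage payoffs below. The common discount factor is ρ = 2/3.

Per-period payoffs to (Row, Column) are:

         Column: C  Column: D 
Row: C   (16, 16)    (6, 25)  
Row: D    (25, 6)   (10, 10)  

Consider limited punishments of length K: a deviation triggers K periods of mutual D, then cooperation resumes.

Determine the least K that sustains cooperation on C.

4

IC: ρ(1−ρ^K)/(1−ρ) ≥ (25−16)/(16−10) = 3/2.
With ρ = 2/3: need 1 − ρ^K ≥ 3/2·(1−2/3)/(2/3), i.e. ρ^K ≤ 0.2500.
Since (2/3)^3 = 0.2963 and (2/3)^4 = 0.1975, the smallest such K is 4.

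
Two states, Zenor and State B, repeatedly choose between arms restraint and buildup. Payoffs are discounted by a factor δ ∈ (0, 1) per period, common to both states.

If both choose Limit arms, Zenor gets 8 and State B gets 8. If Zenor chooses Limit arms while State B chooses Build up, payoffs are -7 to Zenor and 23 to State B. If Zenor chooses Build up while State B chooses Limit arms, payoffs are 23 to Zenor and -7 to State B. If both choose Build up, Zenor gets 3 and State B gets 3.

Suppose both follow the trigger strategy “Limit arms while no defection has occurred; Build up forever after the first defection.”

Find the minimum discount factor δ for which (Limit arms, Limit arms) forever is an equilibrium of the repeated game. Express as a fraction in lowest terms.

3/4

Cooperation forever yields 8 each period: 8/(1−δ).
Deviating yields 23 once, then 3 forever: 23 + 3δ/(1−δ).
No profitable deviation requires 8/(1−δ) ≥ 23 + 3δ/(1−δ).
Multiplying by (1−δ): 8 ≥ 23(1−δ) + 3δ = 23 − 20δ.
So 20δ ≥ 15, i.e. δ ≥ 15/20 = 3/4.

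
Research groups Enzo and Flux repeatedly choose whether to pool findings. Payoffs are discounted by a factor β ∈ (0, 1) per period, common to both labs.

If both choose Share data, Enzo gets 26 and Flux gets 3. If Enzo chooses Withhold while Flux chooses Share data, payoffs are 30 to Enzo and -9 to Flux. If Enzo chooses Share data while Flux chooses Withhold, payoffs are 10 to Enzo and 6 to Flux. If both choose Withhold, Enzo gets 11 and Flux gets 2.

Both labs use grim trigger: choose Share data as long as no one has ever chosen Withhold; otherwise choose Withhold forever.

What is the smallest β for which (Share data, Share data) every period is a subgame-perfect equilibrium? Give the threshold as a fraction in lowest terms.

3/4

Enzo's threshold: (30−26)/(30−11) = 4/19.
Flux's threshold: (6−3)/(6−2) = 3/4.
4/19 < 3/4, so Flux binds and β* = 3/4.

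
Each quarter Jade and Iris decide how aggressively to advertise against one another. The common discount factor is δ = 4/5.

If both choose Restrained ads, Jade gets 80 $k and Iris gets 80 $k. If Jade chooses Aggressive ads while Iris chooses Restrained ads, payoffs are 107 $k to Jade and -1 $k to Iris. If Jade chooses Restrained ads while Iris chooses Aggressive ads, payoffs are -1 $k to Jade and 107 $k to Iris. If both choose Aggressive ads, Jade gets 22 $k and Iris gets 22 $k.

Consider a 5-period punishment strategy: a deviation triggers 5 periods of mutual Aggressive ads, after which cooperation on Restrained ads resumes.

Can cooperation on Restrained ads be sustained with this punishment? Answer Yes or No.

IC: δ+…+δ^5 ≥ (107−80)/(80−22) = 27/58.
At δ = 4/5: partial sum = 2.6893 ≥ 0.4655. Cooperation sustainable.

Yes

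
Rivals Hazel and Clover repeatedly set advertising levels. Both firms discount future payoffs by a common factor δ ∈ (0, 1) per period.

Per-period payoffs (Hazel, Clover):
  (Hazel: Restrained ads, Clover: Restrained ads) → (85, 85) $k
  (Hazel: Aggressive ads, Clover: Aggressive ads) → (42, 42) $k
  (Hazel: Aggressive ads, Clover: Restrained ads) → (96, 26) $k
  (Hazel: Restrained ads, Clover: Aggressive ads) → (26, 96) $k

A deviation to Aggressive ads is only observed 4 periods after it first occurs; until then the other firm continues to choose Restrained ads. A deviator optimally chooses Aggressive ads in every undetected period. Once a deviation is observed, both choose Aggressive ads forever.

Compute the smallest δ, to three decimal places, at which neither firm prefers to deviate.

Deviating for the 4 undetected periods gains 96−85 = 11 per period over cooperation, then loses 85−42 = 43 per period forever once punishment starts.
Gain: 11(1 + δ + … + δ^3); loss: 43·δ^4/(1−δ).
No profitable deviation ⇔ 11(1−δ^4) ≤ 43·δ^4, i.e. δ^4 ≥ 11/(11+43) = 11/54.
Hence δ ≥ (11/54)^(1/4) ≈ 0.672.

0.672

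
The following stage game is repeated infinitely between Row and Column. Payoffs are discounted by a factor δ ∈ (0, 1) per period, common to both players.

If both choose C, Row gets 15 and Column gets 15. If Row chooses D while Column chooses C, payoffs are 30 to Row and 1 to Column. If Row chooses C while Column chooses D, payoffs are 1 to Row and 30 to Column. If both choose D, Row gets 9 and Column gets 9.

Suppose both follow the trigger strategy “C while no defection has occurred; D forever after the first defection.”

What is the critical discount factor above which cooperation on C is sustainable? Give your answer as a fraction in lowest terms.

15/(1−δ) ≥ 30 + 9δ/(1−δ)
15 ≥ 30 − 21δ
δ ≥ 15/21 = 5/7.

5/7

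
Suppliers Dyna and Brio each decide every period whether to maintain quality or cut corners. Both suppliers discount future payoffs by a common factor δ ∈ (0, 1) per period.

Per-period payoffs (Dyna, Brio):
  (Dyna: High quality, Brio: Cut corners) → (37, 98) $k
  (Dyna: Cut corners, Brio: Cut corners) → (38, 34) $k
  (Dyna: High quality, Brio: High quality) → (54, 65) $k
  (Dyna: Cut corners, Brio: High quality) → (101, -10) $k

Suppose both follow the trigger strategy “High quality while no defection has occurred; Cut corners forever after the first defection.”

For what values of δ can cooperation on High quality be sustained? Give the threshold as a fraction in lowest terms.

47/63

Dyna: cooperation gives 54 each period; deviation gives 101 once then 38 forever.
  54/(1−δ) ≥ 101 + 38δ/(1−δ) ⇒ δ ≥ 47/63.
Brio: cooperation gives 65 each period; deviation gives 98 once then 34 forever.
  δ ≥ 33/64.
Both must hold, so the binding constraint is Dyna's: δ ≥ 47/63.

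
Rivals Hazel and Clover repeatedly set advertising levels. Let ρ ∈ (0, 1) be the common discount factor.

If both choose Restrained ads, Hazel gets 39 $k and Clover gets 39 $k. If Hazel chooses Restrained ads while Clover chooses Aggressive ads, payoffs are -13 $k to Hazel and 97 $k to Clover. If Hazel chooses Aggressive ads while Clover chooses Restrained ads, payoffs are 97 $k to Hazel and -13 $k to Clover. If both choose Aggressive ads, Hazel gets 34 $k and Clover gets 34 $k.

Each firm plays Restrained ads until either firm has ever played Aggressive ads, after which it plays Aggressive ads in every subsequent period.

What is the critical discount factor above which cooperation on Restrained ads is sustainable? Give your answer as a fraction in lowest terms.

58/63

Under grim trigger the critical discount factor is (T−C)/(T−P) with T = 97, C = 39, P = 34.
ρ* = (97−39)/(97−34) = 58/63.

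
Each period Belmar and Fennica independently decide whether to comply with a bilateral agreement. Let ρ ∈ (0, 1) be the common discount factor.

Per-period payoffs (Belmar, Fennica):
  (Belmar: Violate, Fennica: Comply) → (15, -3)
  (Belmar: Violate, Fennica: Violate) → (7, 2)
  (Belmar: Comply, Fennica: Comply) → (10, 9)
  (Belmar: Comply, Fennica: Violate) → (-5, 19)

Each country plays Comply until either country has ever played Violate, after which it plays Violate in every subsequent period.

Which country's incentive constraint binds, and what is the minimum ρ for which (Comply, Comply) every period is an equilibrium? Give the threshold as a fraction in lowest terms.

For Belmar: deviation gain 15−10 = 5, per-period punishment loss 10−7 = 3. IC gives ρ ≥ 5/8.
For Fennica: gain 10, loss 7 per period, so ρ ≥ 10/17.
The tighter constraint is Belmar's, so cooperation needs ρ ≥ 5/8.

Belmar; ρ ≥ 5/8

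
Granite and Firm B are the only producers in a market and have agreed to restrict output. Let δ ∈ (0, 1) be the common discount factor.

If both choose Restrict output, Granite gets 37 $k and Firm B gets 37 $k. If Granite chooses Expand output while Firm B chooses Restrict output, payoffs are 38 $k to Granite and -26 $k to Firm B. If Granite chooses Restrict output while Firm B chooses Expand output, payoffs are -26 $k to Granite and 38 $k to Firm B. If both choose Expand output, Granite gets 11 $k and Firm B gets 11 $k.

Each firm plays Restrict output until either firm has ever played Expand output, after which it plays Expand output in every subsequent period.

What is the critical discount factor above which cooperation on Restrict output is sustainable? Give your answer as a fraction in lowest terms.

One-period gain from deviating is 38 − 37 = 1. The loss is 37 − 11 = 26 in every subsequent period, with present value 26·δ/(1−δ).
Deviation is unprofitable when 26·δ/(1−δ) ≥ 1, i.e. δ/(1−δ) ≥ 1/26.
Equivalently δ ≥ 1/(1+26) = 1/27.

1/27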